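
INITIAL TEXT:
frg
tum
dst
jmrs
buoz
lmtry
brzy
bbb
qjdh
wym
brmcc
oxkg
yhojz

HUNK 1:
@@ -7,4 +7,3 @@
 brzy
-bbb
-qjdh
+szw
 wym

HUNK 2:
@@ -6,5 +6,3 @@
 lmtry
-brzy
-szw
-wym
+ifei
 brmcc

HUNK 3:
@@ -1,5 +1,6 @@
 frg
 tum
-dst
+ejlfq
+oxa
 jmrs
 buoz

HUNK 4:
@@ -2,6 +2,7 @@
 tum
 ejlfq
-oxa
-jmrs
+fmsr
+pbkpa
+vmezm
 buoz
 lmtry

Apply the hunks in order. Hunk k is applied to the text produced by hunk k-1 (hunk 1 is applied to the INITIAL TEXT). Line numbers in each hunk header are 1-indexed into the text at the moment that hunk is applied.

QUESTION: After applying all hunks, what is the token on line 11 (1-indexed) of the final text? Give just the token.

Answer: oxkg

Derivation:
Hunk 1: at line 7 remove [bbb,qjdh] add [szw] -> 12 lines: frg tum dst jmrs buoz lmtry brzy szw wym brmcc oxkg yhojz
Hunk 2: at line 6 remove [brzy,szw,wym] add [ifei] -> 10 lines: frg tum dst jmrs buoz lmtry ifei brmcc oxkg yhojz
Hunk 3: at line 1 remove [dst] add [ejlfq,oxa] -> 11 lines: frg tum ejlfq oxa jmrs buoz lmtry ifei brmcc oxkg yhojz
Hunk 4: at line 2 remove [oxa,jmrs] add [fmsr,pbkpa,vmezm] -> 12 lines: frg tum ejlfq fmsr pbkpa vmezm buoz lmtry ifei brmcc oxkg yhojz
Final line 11: oxkg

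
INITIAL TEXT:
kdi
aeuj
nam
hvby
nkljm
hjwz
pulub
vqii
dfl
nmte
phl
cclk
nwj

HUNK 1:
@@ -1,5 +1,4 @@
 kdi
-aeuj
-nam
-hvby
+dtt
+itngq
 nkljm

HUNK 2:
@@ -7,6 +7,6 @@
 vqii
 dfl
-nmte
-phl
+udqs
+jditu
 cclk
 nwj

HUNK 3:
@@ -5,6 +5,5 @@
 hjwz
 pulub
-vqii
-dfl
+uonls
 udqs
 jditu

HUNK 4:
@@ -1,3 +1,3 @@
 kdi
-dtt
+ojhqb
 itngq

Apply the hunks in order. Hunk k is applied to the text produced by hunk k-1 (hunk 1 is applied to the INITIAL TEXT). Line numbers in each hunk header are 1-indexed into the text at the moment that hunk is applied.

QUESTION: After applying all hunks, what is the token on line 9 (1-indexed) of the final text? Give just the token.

Answer: jditu

Derivation:
Hunk 1: at line 1 remove [aeuj,nam,hvby] add [dtt,itngq] -> 12 lines: kdi dtt itngq nkljm hjwz pulub vqii dfl nmte phl cclk nwj
Hunk 2: at line 7 remove [nmte,phl] add [udqs,jditu] -> 12 lines: kdi dtt itngq nkljm hjwz pulub vqii dfl udqs jditu cclk nwj
Hunk 3: at line 5 remove [vqii,dfl] add [uonls] -> 11 lines: kdi dtt itngq nkljm hjwz pulub uonls udqs jditu cclk nwj
Hunk 4: at line 1 remove [dtt] add [ojhqb] -> 11 lines: kdi ojhqb itngq nkljm hjwz pulub uonls udqs jditu cclk nwj
Final line 9: jditu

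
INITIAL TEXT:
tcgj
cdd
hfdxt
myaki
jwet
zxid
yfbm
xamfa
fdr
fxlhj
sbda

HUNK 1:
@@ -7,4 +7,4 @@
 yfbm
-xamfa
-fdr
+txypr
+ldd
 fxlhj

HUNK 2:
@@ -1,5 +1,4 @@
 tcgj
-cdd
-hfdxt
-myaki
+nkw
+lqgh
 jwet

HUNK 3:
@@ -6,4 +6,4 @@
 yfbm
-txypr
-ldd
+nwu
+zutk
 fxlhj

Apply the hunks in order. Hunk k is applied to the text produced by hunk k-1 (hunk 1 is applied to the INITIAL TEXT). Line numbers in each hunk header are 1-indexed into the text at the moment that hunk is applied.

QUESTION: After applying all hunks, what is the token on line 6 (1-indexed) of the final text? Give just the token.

Hunk 1: at line 7 remove [xamfa,fdr] add [txypr,ldd] -> 11 lines: tcgj cdd hfdxt myaki jwet zxid yfbm txypr ldd fxlhj sbda
Hunk 2: at line 1 remove [cdd,hfdxt,myaki] add [nkw,lqgh] -> 10 lines: tcgj nkw lqgh jwet zxid yfbm txypr ldd fxlhj sbda
Hunk 3: at line 6 remove [txypr,ldd] add [nwu,zutk] -> 10 lines: tcgj nkw lqgh jwet zxid yfbm nwu zutk fxlhj sbda
Final line 6: yfbm

Answer: yfbm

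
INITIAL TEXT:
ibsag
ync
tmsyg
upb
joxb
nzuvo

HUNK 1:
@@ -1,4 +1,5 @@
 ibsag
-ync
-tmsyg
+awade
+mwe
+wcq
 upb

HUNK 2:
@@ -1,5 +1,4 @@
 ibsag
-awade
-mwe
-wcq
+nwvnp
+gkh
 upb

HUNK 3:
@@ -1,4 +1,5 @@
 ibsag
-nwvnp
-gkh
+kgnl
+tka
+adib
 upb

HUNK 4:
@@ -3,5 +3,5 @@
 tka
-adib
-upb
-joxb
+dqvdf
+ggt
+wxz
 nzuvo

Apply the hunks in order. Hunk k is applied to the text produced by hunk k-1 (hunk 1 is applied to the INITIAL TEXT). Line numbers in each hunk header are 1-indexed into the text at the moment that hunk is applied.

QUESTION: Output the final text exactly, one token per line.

Answer: ibsag
kgnl
tka
dqvdf
ggt
wxz
nzuvo

Derivation:
Hunk 1: at line 1 remove [ync,tmsyg] add [awade,mwe,wcq] -> 7 lines: ibsag awade mwe wcq upb joxb nzuvo
Hunk 2: at line 1 remove [awade,mwe,wcq] add [nwvnp,gkh] -> 6 lines: ibsag nwvnp gkh upb joxb nzuvo
Hunk 3: at line 1 remove [nwvnp,gkh] add [kgnl,tka,adib] -> 7 lines: ibsag kgnl tka adib upb joxb nzuvo
Hunk 4: at line 3 remove [adib,upb,joxb] add [dqvdf,ggt,wxz] -> 7 lines: ibsag kgnl tka dqvdf ggt wxz nzuvo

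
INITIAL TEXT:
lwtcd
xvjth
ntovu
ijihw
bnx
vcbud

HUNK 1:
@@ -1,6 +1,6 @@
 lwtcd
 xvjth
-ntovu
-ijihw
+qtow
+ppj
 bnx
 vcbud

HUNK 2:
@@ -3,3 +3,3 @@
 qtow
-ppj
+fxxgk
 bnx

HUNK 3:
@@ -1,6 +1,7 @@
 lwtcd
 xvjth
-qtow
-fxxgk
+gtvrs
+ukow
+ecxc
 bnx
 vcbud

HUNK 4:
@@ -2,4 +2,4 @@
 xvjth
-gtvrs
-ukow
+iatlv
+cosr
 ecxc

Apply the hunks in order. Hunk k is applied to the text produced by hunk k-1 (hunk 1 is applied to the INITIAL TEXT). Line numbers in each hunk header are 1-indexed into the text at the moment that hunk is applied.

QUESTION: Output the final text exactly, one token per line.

Hunk 1: at line 1 remove [ntovu,ijihw] add [qtow,ppj] -> 6 lines: lwtcd xvjth qtow ppj bnx vcbud
Hunk 2: at line 3 remove [ppj] add [fxxgk] -> 6 lines: lwtcd xvjth qtow fxxgk bnx vcbud
Hunk 3: at line 1 remove [qtow,fxxgk] add [gtvrs,ukow,ecxc] -> 7 lines: lwtcd xvjth gtvrs ukow ecxc bnx vcbud
Hunk 4: at line 2 remove [gtvrs,ukow] add [iatlv,cosr] -> 7 lines: lwtcd xvjth iatlv cosr ecxc bnx vcbud

Answer: lwtcd
xvjth
iatlv
cosr
ecxc
bnx
vcbud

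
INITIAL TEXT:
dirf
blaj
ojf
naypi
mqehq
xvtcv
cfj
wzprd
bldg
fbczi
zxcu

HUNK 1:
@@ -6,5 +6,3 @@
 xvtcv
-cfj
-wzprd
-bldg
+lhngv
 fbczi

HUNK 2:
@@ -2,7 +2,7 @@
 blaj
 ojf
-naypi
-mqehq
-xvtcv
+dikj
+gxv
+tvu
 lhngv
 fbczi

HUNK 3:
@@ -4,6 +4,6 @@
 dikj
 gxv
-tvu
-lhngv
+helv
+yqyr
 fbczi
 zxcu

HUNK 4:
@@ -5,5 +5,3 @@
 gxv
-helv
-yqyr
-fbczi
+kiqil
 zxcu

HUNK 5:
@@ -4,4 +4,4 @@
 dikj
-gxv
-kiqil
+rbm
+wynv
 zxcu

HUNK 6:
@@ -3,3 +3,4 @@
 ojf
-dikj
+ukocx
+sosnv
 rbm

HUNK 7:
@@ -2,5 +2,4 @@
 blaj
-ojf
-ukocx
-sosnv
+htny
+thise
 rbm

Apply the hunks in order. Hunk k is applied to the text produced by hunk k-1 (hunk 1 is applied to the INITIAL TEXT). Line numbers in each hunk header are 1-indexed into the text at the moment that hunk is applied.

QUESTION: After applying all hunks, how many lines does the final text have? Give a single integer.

Answer: 7

Derivation:
Hunk 1: at line 6 remove [cfj,wzprd,bldg] add [lhngv] -> 9 lines: dirf blaj ojf naypi mqehq xvtcv lhngv fbczi zxcu
Hunk 2: at line 2 remove [naypi,mqehq,xvtcv] add [dikj,gxv,tvu] -> 9 lines: dirf blaj ojf dikj gxv tvu lhngv fbczi zxcu
Hunk 3: at line 4 remove [tvu,lhngv] add [helv,yqyr] -> 9 lines: dirf blaj ojf dikj gxv helv yqyr fbczi zxcu
Hunk 4: at line 5 remove [helv,yqyr,fbczi] add [kiqil] -> 7 lines: dirf blaj ojf dikj gxv kiqil zxcu
Hunk 5: at line 4 remove [gxv,kiqil] add [rbm,wynv] -> 7 lines: dirf blaj ojf dikj rbm wynv zxcu
Hunk 6: at line 3 remove [dikj] add [ukocx,sosnv] -> 8 lines: dirf blaj ojf ukocx sosnv rbm wynv zxcu
Hunk 7: at line 2 remove [ojf,ukocx,sosnv] add [htny,thise] -> 7 lines: dirf blaj htny thise rbm wynv zxcu
Final line count: 7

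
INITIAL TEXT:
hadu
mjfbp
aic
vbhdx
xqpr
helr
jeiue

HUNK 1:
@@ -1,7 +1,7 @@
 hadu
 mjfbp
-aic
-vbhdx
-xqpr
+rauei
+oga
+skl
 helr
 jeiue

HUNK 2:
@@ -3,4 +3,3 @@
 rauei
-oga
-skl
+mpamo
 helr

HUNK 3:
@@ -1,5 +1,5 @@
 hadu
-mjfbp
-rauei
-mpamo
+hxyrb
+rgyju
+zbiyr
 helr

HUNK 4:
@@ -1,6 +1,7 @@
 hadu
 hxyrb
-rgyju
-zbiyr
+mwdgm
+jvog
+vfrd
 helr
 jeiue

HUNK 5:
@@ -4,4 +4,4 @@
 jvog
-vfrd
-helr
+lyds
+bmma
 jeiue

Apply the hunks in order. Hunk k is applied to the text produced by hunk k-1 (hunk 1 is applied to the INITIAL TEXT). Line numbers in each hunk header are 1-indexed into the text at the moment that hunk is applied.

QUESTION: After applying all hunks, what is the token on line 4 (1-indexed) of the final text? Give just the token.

Hunk 1: at line 1 remove [aic,vbhdx,xqpr] add [rauei,oga,skl] -> 7 lines: hadu mjfbp rauei oga skl helr jeiue
Hunk 2: at line 3 remove [oga,skl] add [mpamo] -> 6 lines: hadu mjfbp rauei mpamo helr jeiue
Hunk 3: at line 1 remove [mjfbp,rauei,mpamo] add [hxyrb,rgyju,zbiyr] -> 6 lines: hadu hxyrb rgyju zbiyr helr jeiue
Hunk 4: at line 1 remove [rgyju,zbiyr] add [mwdgm,jvog,vfrd] -> 7 lines: hadu hxyrb mwdgm jvog vfrd helr jeiue
Hunk 5: at line 4 remove [vfrd,helr] add [lyds,bmma] -> 7 lines: hadu hxyrb mwdgm jvog lyds bmma jeiue
Final line 4: jvog

Answer: jvog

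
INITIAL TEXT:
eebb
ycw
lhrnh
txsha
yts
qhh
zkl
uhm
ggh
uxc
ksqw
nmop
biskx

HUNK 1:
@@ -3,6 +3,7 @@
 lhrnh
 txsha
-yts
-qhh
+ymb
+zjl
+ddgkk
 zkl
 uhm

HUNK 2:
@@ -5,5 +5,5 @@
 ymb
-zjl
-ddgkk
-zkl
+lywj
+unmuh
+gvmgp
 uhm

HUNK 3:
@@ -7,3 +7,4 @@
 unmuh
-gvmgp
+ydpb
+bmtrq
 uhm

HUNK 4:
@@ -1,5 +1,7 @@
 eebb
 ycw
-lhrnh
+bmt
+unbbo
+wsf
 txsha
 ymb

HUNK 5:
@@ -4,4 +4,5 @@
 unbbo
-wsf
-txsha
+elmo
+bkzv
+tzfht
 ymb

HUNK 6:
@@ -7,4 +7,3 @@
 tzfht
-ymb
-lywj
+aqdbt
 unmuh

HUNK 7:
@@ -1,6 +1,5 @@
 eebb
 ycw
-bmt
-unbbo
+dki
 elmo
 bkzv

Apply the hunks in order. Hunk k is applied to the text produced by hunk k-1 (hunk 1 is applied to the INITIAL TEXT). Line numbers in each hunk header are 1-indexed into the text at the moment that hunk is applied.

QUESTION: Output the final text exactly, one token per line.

Answer: eebb
ycw
dki
elmo
bkzv
tzfht
aqdbt
unmuh
ydpb
bmtrq
uhm
ggh
uxc
ksqw
nmop
biskx

Derivation:
Hunk 1: at line 3 remove [yts,qhh] add [ymb,zjl,ddgkk] -> 14 lines: eebb ycw lhrnh txsha ymb zjl ddgkk zkl uhm ggh uxc ksqw nmop biskx
Hunk 2: at line 5 remove [zjl,ddgkk,zkl] add [lywj,unmuh,gvmgp] -> 14 lines: eebb ycw lhrnh txsha ymb lywj unmuh gvmgp uhm ggh uxc ksqw nmop biskx
Hunk 3: at line 7 remove [gvmgp] add [ydpb,bmtrq] -> 15 lines: eebb ycw lhrnh txsha ymb lywj unmuh ydpb bmtrq uhm ggh uxc ksqw nmop biskx
Hunk 4: at line 1 remove [lhrnh] add [bmt,unbbo,wsf] -> 17 lines: eebb ycw bmt unbbo wsf txsha ymb lywj unmuh ydpb bmtrq uhm ggh uxc ksqw nmop biskx
Hunk 5: at line 4 remove [wsf,txsha] add [elmo,bkzv,tzfht] -> 18 lines: eebb ycw bmt unbbo elmo bkzv tzfht ymb lywj unmuh ydpb bmtrq uhm ggh uxc ksqw nmop biskx
Hunk 6: at line 7 remove [ymb,lywj] add [aqdbt] -> 17 lines: eebb ycw bmt unbbo elmo bkzv tzfht aqdbt unmuh ydpb bmtrq uhm ggh uxc ksqw nmop biskx
Hunk 7: at line 1 remove [bmt,unbbo] add [dki] -> 16 lines: eebb ycw dki elmo bkzv tzfht aqdbt unmuh ydpb bmtrq uhm ggh uxc ksqw nmop biskx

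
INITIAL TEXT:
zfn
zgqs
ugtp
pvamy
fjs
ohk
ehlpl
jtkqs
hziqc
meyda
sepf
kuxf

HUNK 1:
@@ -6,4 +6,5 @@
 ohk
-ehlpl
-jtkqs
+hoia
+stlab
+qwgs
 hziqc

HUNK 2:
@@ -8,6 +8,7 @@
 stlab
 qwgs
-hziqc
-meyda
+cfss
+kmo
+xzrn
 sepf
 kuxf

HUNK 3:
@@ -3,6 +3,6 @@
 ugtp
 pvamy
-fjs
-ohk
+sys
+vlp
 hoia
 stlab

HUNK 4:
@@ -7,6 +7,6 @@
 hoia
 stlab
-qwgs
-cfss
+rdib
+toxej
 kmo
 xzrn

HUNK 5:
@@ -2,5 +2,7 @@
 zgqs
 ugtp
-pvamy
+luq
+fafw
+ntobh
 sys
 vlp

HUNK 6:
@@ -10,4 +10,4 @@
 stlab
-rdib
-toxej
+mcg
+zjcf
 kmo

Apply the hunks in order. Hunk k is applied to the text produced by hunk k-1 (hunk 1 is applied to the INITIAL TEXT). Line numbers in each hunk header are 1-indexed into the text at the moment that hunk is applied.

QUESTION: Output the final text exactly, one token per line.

Hunk 1: at line 6 remove [ehlpl,jtkqs] add [hoia,stlab,qwgs] -> 13 lines: zfn zgqs ugtp pvamy fjs ohk hoia stlab qwgs hziqc meyda sepf kuxf
Hunk 2: at line 8 remove [hziqc,meyda] add [cfss,kmo,xzrn] -> 14 lines: zfn zgqs ugtp pvamy fjs ohk hoia stlab qwgs cfss kmo xzrn sepf kuxf
Hunk 3: at line 3 remove [fjs,ohk] add [sys,vlp] -> 14 lines: zfn zgqs ugtp pvamy sys vlp hoia stlab qwgs cfss kmo xzrn sepf kuxf
Hunk 4: at line 7 remove [qwgs,cfss] add [rdib,toxej] -> 14 lines: zfn zgqs ugtp pvamy sys vlp hoia stlab rdib toxej kmo xzrn sepf kuxf
Hunk 5: at line 2 remove [pvamy] add [luq,fafw,ntobh] -> 16 lines: zfn zgqs ugtp luq fafw ntobh sys vlp hoia stlab rdib toxej kmo xzrn sepf kuxf
Hunk 6: at line 10 remove [rdib,toxej] add [mcg,zjcf] -> 16 lines: zfn zgqs ugtp luq fafw ntobh sys vlp hoia stlab mcg zjcf kmo xzrn sepf kuxf

Answer: zfn
zgqs
ugtp
luq
fafw
ntobh
sys
vlp
hoia
stlab
mcg
zjcf
kmo
xzrn
sepf
kuxf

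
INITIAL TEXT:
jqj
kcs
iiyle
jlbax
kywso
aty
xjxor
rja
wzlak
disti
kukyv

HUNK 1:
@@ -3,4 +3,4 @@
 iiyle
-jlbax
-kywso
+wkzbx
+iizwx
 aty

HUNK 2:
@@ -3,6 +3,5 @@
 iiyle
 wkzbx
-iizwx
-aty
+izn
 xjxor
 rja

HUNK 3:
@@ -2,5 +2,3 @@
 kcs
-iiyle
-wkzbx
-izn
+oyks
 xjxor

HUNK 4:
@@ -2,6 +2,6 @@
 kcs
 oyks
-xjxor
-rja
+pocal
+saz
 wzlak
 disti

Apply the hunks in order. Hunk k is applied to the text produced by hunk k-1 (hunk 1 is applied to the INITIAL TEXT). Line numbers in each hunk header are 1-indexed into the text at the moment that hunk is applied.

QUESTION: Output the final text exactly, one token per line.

Hunk 1: at line 3 remove [jlbax,kywso] add [wkzbx,iizwx] -> 11 lines: jqj kcs iiyle wkzbx iizwx aty xjxor rja wzlak disti kukyv
Hunk 2: at line 3 remove [iizwx,aty] add [izn] -> 10 lines: jqj kcs iiyle wkzbx izn xjxor rja wzlak disti kukyv
Hunk 3: at line 2 remove [iiyle,wkzbx,izn] add [oyks] -> 8 lines: jqj kcs oyks xjxor rja wzlak disti kukyv
Hunk 4: at line 2 remove [xjxor,rja] add [pocal,saz] -> 8 lines: jqj kcs oyks pocal saz wzlak disti kukyv

Answer: jqj
kcs
oyks
pocal
saz
wzlak
disti
kukyv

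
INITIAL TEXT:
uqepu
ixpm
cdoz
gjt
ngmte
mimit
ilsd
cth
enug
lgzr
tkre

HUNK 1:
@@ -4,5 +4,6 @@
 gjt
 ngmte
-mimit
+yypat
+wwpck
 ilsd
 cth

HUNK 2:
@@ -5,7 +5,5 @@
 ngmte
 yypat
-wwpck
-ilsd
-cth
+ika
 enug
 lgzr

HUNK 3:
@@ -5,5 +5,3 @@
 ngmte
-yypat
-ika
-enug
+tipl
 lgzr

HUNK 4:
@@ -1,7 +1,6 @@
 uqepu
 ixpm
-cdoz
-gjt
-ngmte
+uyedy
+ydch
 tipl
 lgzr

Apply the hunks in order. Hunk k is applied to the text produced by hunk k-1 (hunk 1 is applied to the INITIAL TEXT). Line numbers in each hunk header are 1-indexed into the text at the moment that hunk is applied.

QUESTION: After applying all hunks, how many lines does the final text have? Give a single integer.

Hunk 1: at line 4 remove [mimit] add [yypat,wwpck] -> 12 lines: uqepu ixpm cdoz gjt ngmte yypat wwpck ilsd cth enug lgzr tkre
Hunk 2: at line 5 remove [wwpck,ilsd,cth] add [ika] -> 10 lines: uqepu ixpm cdoz gjt ngmte yypat ika enug lgzr tkre
Hunk 3: at line 5 remove [yypat,ika,enug] add [tipl] -> 8 lines: uqepu ixpm cdoz gjt ngmte tipl lgzr tkre
Hunk 4: at line 1 remove [cdoz,gjt,ngmte] add [uyedy,ydch] -> 7 lines: uqepu ixpm uyedy ydch tipl lgzr tkre
Final line count: 7

Answer: 7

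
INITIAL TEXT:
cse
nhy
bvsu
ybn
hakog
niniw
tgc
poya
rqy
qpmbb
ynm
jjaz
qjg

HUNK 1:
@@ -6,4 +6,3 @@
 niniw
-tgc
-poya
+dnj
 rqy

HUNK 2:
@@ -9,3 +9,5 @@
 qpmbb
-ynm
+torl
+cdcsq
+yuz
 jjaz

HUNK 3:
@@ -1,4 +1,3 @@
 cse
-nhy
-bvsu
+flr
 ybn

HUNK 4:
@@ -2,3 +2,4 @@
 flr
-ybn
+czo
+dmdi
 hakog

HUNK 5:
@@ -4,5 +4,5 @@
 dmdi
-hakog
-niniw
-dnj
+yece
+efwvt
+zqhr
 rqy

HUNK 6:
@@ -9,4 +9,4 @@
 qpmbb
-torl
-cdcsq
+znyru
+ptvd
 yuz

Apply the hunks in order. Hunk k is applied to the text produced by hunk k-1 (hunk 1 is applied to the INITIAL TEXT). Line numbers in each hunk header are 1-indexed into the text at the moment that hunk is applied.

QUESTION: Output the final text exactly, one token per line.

Hunk 1: at line 6 remove [tgc,poya] add [dnj] -> 12 lines: cse nhy bvsu ybn hakog niniw dnj rqy qpmbb ynm jjaz qjg
Hunk 2: at line 9 remove [ynm] add [torl,cdcsq,yuz] -> 14 lines: cse nhy bvsu ybn hakog niniw dnj rqy qpmbb torl cdcsq yuz jjaz qjg
Hunk 3: at line 1 remove [nhy,bvsu] add [flr] -> 13 lines: cse flr ybn hakog niniw dnj rqy qpmbb torl cdcsq yuz jjaz qjg
Hunk 4: at line 2 remove [ybn] add [czo,dmdi] -> 14 lines: cse flr czo dmdi hakog niniw dnj rqy qpmbb torl cdcsq yuz jjaz qjg
Hunk 5: at line 4 remove [hakog,niniw,dnj] add [yece,efwvt,zqhr] -> 14 lines: cse flr czo dmdi yece efwvt zqhr rqy qpmbb torl cdcsq yuz jjaz qjg
Hunk 6: at line 9 remove [torl,cdcsq] add [znyru,ptvd] -> 14 lines: cse flr czo dmdi yece efwvt zqhr rqy qpmbb znyru ptvd yuz jjaz qjg

Answer: cse
flr
czo
dmdi
yece
efwvt
zqhr
rqy
qpmbb
znyru
ptvd
yuz
jjaz
qjg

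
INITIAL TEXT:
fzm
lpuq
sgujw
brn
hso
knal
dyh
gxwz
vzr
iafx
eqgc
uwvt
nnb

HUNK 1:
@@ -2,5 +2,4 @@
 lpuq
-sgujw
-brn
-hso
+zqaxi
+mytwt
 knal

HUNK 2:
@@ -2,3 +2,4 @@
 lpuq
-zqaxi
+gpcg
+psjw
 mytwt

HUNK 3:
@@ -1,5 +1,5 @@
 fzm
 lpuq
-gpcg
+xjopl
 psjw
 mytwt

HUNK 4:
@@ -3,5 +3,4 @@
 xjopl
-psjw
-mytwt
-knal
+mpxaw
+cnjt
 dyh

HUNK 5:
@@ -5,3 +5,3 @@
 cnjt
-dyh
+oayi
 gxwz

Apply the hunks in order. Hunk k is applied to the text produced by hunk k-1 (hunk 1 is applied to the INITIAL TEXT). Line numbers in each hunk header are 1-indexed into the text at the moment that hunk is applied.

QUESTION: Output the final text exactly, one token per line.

Hunk 1: at line 2 remove [sgujw,brn,hso] add [zqaxi,mytwt] -> 12 lines: fzm lpuq zqaxi mytwt knal dyh gxwz vzr iafx eqgc uwvt nnb
Hunk 2: at line 2 remove [zqaxi] add [gpcg,psjw] -> 13 lines: fzm lpuq gpcg psjw mytwt knal dyh gxwz vzr iafx eqgc uwvt nnb
Hunk 3: at line 1 remove [gpcg] add [xjopl] -> 13 lines: fzm lpuq xjopl psjw mytwt knal dyh gxwz vzr iafx eqgc uwvt nnb
Hunk 4: at line 3 remove [psjw,mytwt,knal] add [mpxaw,cnjt] -> 12 lines: fzm lpuq xjopl mpxaw cnjt dyh gxwz vzr iafx eqgc uwvt nnb
Hunk 5: at line 5 remove [dyh] add [oayi] -> 12 lines: fzm lpuq xjopl mpxaw cnjt oayi gxwz vzr iafx eqgc uwvt nnb

Answer: fzm
lpuq
xjopl
mpxaw
cnjt
oayi
gxwz
vzr
iafx
eqgc
uwvt
nnb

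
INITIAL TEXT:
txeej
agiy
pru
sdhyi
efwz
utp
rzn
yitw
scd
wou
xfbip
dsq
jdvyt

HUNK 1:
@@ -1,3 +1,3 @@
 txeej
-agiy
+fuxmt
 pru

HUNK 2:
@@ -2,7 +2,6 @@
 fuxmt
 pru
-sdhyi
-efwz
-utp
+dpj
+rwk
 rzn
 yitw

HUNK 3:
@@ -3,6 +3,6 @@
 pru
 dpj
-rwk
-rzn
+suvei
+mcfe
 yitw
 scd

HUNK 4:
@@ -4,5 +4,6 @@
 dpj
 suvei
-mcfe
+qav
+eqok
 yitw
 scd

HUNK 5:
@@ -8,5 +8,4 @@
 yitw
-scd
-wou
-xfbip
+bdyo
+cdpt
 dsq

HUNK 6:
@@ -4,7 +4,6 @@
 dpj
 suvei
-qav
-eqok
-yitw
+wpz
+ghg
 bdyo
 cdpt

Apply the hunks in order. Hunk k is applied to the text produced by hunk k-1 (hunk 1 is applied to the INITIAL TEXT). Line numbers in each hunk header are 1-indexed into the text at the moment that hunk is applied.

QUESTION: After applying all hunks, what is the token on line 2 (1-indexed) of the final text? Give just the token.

Answer: fuxmt

Derivation:
Hunk 1: at line 1 remove [agiy] add [fuxmt] -> 13 lines: txeej fuxmt pru sdhyi efwz utp rzn yitw scd wou xfbip dsq jdvyt
Hunk 2: at line 2 remove [sdhyi,efwz,utp] add [dpj,rwk] -> 12 lines: txeej fuxmt pru dpj rwk rzn yitw scd wou xfbip dsq jdvyt
Hunk 3: at line 3 remove [rwk,rzn] add [suvei,mcfe] -> 12 lines: txeej fuxmt pru dpj suvei mcfe yitw scd wou xfbip dsq jdvyt
Hunk 4: at line 4 remove [mcfe] add [qav,eqok] -> 13 lines: txeej fuxmt pru dpj suvei qav eqok yitw scd wou xfbip dsq jdvyt
Hunk 5: at line 8 remove [scd,wou,xfbip] add [bdyo,cdpt] -> 12 lines: txeej fuxmt pru dpj suvei qav eqok yitw bdyo cdpt dsq jdvyt
Hunk 6: at line 4 remove [qav,eqok,yitw] add [wpz,ghg] -> 11 lines: txeej fuxmt pru dpj suvei wpz ghg bdyo cdpt dsq jdvyt
Final line 2: fuxmt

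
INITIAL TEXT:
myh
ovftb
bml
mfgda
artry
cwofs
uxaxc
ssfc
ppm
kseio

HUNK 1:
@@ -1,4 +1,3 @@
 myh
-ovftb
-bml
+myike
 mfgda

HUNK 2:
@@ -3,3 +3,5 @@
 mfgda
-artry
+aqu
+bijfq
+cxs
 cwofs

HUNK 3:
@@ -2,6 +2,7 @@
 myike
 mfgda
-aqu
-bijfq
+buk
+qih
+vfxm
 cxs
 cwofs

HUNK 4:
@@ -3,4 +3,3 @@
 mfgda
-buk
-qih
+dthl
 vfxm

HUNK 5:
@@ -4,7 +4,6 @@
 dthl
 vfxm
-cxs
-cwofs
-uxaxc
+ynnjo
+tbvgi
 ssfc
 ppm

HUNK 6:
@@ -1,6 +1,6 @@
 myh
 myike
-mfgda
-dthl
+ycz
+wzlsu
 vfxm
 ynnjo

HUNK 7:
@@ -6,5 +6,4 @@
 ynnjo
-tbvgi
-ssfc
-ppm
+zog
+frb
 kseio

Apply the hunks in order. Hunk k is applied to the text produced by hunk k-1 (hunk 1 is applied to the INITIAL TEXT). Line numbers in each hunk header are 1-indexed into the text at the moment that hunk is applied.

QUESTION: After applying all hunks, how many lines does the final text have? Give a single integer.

Hunk 1: at line 1 remove [ovftb,bml] add [myike] -> 9 lines: myh myike mfgda artry cwofs uxaxc ssfc ppm kseio
Hunk 2: at line 3 remove [artry] add [aqu,bijfq,cxs] -> 11 lines: myh myike mfgda aqu bijfq cxs cwofs uxaxc ssfc ppm kseio
Hunk 3: at line 2 remove [aqu,bijfq] add [buk,qih,vfxm] -> 12 lines: myh myike mfgda buk qih vfxm cxs cwofs uxaxc ssfc ppm kseio
Hunk 4: at line 3 remove [buk,qih] add [dthl] -> 11 lines: myh myike mfgda dthl vfxm cxs cwofs uxaxc ssfc ppm kseio
Hunk 5: at line 4 remove [cxs,cwofs,uxaxc] add [ynnjo,tbvgi] -> 10 lines: myh myike mfgda dthl vfxm ynnjo tbvgi ssfc ppm kseio
Hunk 6: at line 1 remove [mfgda,dthl] add [ycz,wzlsu] -> 10 lines: myh myike ycz wzlsu vfxm ynnjo tbvgi ssfc ppm kseio
Hunk 7: at line 6 remove [tbvgi,ssfc,ppm] add [zog,frb] -> 9 lines: myh myike ycz wzlsu vfxm ynnjo zog frb kseio
Final line count: 9

Answer: 9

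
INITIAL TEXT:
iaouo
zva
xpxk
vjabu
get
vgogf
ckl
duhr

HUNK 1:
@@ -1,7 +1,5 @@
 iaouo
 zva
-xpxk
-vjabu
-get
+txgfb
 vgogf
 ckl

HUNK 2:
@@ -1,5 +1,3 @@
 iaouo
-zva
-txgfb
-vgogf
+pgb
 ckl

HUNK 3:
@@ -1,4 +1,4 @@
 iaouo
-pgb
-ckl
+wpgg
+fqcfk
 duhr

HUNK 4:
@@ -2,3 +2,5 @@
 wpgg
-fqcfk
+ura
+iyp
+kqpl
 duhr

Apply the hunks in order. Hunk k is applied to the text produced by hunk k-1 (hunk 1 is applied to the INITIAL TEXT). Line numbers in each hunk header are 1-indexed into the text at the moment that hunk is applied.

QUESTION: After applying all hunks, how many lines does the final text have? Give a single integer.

Answer: 6

Derivation:
Hunk 1: at line 1 remove [xpxk,vjabu,get] add [txgfb] -> 6 lines: iaouo zva txgfb vgogf ckl duhr
Hunk 2: at line 1 remove [zva,txgfb,vgogf] add [pgb] -> 4 lines: iaouo pgb ckl duhr
Hunk 3: at line 1 remove [pgb,ckl] add [wpgg,fqcfk] -> 4 lines: iaouo wpgg fqcfk duhr
Hunk 4: at line 2 remove [fqcfk] add [ura,iyp,kqpl] -> 6 lines: iaouo wpgg ura iyp kqpl duhr
Final line count: 6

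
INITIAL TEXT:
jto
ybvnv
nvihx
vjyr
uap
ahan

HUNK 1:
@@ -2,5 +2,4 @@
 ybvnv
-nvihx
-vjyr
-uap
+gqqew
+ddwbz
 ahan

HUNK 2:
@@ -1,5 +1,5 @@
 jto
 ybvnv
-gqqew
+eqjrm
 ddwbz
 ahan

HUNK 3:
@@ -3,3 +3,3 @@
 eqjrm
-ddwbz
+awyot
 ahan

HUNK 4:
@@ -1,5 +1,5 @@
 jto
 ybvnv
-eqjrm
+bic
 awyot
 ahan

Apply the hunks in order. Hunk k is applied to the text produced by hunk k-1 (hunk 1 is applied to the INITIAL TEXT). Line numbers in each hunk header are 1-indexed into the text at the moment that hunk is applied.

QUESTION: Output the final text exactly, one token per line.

Hunk 1: at line 2 remove [nvihx,vjyr,uap] add [gqqew,ddwbz] -> 5 lines: jto ybvnv gqqew ddwbz ahan
Hunk 2: at line 1 remove [gqqew] add [eqjrm] -> 5 lines: jto ybvnv eqjrm ddwbz ahan
Hunk 3: at line 3 remove [ddwbz] add [awyot] -> 5 lines: jto ybvnv eqjrm awyot ahan
Hunk 4: at line 1 remove [eqjrm] add [bic] -> 5 lines: jto ybvnv bic awyot ahan

Answer: jto
ybvnv
bic
awyot
ahan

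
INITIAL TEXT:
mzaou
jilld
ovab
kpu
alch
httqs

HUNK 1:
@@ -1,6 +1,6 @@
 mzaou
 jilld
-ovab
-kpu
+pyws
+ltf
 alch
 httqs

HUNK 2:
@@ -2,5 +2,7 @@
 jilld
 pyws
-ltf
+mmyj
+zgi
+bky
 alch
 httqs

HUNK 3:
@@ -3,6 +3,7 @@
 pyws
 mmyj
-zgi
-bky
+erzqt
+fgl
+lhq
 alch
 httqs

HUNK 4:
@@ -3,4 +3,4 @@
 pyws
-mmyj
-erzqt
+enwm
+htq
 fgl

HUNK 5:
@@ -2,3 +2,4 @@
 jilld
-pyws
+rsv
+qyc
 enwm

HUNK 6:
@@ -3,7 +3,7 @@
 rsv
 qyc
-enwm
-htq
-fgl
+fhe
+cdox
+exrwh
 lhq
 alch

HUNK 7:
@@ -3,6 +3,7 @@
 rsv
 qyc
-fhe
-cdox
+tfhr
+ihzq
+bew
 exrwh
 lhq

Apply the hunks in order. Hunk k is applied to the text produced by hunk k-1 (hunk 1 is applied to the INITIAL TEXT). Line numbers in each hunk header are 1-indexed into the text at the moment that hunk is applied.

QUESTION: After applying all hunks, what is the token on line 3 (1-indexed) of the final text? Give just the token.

Hunk 1: at line 1 remove [ovab,kpu] add [pyws,ltf] -> 6 lines: mzaou jilld pyws ltf alch httqs
Hunk 2: at line 2 remove [ltf] add [mmyj,zgi,bky] -> 8 lines: mzaou jilld pyws mmyj zgi bky alch httqs
Hunk 3: at line 3 remove [zgi,bky] add [erzqt,fgl,lhq] -> 9 lines: mzaou jilld pyws mmyj erzqt fgl lhq alch httqs
Hunk 4: at line 3 remove [mmyj,erzqt] add [enwm,htq] -> 9 lines: mzaou jilld pyws enwm htq fgl lhq alch httqs
Hunk 5: at line 2 remove [pyws] add [rsv,qyc] -> 10 lines: mzaou jilld rsv qyc enwm htq fgl lhq alch httqs
Hunk 6: at line 3 remove [enwm,htq,fgl] add [fhe,cdox,exrwh] -> 10 lines: mzaou jilld rsv qyc fhe cdox exrwh lhq alch httqs
Hunk 7: at line 3 remove [fhe,cdox] add [tfhr,ihzq,bew] -> 11 lines: mzaou jilld rsv qyc tfhr ihzq bew exrwh lhq alch httqs
Final line 3: rsv

Answer: rsv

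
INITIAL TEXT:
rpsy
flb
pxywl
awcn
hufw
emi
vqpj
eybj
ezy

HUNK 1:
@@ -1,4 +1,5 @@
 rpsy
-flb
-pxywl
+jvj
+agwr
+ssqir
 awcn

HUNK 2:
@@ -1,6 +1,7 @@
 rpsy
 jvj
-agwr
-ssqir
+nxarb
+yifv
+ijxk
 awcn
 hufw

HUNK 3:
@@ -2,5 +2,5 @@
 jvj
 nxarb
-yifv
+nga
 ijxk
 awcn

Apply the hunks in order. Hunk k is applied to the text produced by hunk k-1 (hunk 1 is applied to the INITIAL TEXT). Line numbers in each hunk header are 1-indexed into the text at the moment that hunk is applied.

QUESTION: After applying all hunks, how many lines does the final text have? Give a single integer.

Answer: 11

Derivation:
Hunk 1: at line 1 remove [flb,pxywl] add [jvj,agwr,ssqir] -> 10 lines: rpsy jvj agwr ssqir awcn hufw emi vqpj eybj ezy
Hunk 2: at line 1 remove [agwr,ssqir] add [nxarb,yifv,ijxk] -> 11 lines: rpsy jvj nxarb yifv ijxk awcn hufw emi vqpj eybj ezy
Hunk 3: at line 2 remove [yifv] add [nga] -> 11 lines: rpsy jvj nxarb nga ijxk awcn hufw emi vqpj eybj ezy
Final line count: 11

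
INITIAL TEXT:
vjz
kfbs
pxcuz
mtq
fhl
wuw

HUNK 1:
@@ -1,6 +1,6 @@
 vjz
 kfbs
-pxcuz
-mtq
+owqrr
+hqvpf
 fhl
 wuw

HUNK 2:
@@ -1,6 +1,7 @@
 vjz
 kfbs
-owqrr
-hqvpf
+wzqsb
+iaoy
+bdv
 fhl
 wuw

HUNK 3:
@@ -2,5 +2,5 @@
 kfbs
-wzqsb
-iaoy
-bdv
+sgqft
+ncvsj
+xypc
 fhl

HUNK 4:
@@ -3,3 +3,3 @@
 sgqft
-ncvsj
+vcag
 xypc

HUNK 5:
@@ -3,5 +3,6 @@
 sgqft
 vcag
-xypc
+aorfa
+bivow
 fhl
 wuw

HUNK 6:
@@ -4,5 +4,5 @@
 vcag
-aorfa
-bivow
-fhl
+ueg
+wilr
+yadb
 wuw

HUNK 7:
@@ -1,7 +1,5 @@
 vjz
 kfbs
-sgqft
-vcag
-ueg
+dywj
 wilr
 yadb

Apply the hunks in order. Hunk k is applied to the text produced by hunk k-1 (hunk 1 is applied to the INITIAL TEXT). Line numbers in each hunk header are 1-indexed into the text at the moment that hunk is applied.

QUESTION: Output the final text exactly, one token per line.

Hunk 1: at line 1 remove [pxcuz,mtq] add [owqrr,hqvpf] -> 6 lines: vjz kfbs owqrr hqvpf fhl wuw
Hunk 2: at line 1 remove [owqrr,hqvpf] add [wzqsb,iaoy,bdv] -> 7 lines: vjz kfbs wzqsb iaoy bdv fhl wuw
Hunk 3: at line 2 remove [wzqsb,iaoy,bdv] add [sgqft,ncvsj,xypc] -> 7 lines: vjz kfbs sgqft ncvsj xypc fhl wuw
Hunk 4: at line 3 remove [ncvsj] add [vcag] -> 7 lines: vjz kfbs sgqft vcag xypc fhl wuw
Hunk 5: at line 3 remove [xypc] add [aorfa,bivow] -> 8 lines: vjz kfbs sgqft vcag aorfa bivow fhl wuw
Hunk 6: at line 4 remove [aorfa,bivow,fhl] add [ueg,wilr,yadb] -> 8 lines: vjz kfbs sgqft vcag ueg wilr yadb wuw
Hunk 7: at line 1 remove [sgqft,vcag,ueg] add [dywj] -> 6 lines: vjz kfbs dywj wilr yadb wuw

Answer: vjz
kfbs
dywj
wilr
yadb
wuw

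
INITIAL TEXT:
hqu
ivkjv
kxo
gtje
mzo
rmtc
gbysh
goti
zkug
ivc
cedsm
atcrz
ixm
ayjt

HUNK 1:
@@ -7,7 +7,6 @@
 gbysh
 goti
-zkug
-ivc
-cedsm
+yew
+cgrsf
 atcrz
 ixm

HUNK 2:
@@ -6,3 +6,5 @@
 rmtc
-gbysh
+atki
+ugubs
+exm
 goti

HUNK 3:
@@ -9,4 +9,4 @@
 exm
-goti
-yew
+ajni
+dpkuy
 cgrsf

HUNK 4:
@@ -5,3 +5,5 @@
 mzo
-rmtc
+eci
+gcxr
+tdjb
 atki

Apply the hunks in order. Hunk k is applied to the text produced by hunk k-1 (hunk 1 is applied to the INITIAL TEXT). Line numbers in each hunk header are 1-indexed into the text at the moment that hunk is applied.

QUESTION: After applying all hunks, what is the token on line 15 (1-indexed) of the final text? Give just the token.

Answer: atcrz

Derivation:
Hunk 1: at line 7 remove [zkug,ivc,cedsm] add [yew,cgrsf] -> 13 lines: hqu ivkjv kxo gtje mzo rmtc gbysh goti yew cgrsf atcrz ixm ayjt
Hunk 2: at line 6 remove [gbysh] add [atki,ugubs,exm] -> 15 lines: hqu ivkjv kxo gtje mzo rmtc atki ugubs exm goti yew cgrsf atcrz ixm ayjt
Hunk 3: at line 9 remove [goti,yew] add [ajni,dpkuy] -> 15 lines: hqu ivkjv kxo gtje mzo rmtc atki ugubs exm ajni dpkuy cgrsf atcrz ixm ayjt
Hunk 4: at line 5 remove [rmtc] add [eci,gcxr,tdjb] -> 17 lines: hqu ivkjv kxo gtje mzo eci gcxr tdjb atki ugubs exm ajni dpkuy cgrsf atcrz ixm ayjt
Final line 15: atcrz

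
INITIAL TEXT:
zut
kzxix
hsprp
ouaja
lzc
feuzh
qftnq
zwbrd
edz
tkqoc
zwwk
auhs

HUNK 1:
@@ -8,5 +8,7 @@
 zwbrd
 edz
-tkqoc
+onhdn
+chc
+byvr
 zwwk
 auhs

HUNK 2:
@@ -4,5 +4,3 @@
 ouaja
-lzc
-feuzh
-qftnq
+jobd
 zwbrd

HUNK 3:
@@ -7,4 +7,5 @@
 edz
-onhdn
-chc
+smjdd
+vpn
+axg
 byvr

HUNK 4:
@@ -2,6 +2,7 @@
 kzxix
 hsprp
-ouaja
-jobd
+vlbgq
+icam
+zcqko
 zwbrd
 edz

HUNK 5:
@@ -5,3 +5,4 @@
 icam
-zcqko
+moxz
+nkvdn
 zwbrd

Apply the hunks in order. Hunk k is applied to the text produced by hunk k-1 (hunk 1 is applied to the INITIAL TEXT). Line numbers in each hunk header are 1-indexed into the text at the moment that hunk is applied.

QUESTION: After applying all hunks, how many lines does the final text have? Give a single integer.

Answer: 15

Derivation:
Hunk 1: at line 8 remove [tkqoc] add [onhdn,chc,byvr] -> 14 lines: zut kzxix hsprp ouaja lzc feuzh qftnq zwbrd edz onhdn chc byvr zwwk auhs
Hunk 2: at line 4 remove [lzc,feuzh,qftnq] add [jobd] -> 12 lines: zut kzxix hsprp ouaja jobd zwbrd edz onhdn chc byvr zwwk auhs
Hunk 3: at line 7 remove [onhdn,chc] add [smjdd,vpn,axg] -> 13 lines: zut kzxix hsprp ouaja jobd zwbrd edz smjdd vpn axg byvr zwwk auhs
Hunk 4: at line 2 remove [ouaja,jobd] add [vlbgq,icam,zcqko] -> 14 lines: zut kzxix hsprp vlbgq icam zcqko zwbrd edz smjdd vpn axg byvr zwwk auhs
Hunk 5: at line 5 remove [zcqko] add [moxz,nkvdn] -> 15 lines: zut kzxix hsprp vlbgq icam moxz nkvdn zwbrd edz smjdd vpn axg byvr zwwk auhs
Final line count: 15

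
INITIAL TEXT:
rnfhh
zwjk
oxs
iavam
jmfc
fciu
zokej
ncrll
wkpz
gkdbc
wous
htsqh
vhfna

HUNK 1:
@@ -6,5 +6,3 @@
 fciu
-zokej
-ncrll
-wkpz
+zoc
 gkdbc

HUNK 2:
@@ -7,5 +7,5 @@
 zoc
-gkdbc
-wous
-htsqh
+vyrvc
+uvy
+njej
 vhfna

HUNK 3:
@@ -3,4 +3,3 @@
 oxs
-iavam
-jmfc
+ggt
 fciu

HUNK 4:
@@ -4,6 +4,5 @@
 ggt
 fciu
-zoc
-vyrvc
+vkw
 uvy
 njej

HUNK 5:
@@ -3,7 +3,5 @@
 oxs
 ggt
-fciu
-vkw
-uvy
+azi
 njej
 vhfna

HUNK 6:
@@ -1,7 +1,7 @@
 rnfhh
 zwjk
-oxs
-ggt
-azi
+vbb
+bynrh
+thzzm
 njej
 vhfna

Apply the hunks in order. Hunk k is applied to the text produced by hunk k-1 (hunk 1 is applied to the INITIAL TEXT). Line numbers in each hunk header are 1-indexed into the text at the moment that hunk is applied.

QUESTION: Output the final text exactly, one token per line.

Hunk 1: at line 6 remove [zokej,ncrll,wkpz] add [zoc] -> 11 lines: rnfhh zwjk oxs iavam jmfc fciu zoc gkdbc wous htsqh vhfna
Hunk 2: at line 7 remove [gkdbc,wous,htsqh] add [vyrvc,uvy,njej] -> 11 lines: rnfhh zwjk oxs iavam jmfc fciu zoc vyrvc uvy njej vhfna
Hunk 3: at line 3 remove [iavam,jmfc] add [ggt] -> 10 lines: rnfhh zwjk oxs ggt fciu zoc vyrvc uvy njej vhfna
Hunk 4: at line 4 remove [zoc,vyrvc] add [vkw] -> 9 lines: rnfhh zwjk oxs ggt fciu vkw uvy njej vhfna
Hunk 5: at line 3 remove [fciu,vkw,uvy] add [azi] -> 7 lines: rnfhh zwjk oxs ggt azi njej vhfna
Hunk 6: at line 1 remove [oxs,ggt,azi] add [vbb,bynrh,thzzm] -> 7 lines: rnfhh zwjk vbb bynrh thzzm njej vhfna

Answer: rnfhh
zwjk
vbb
bynrh
thzzm
njej
vhfna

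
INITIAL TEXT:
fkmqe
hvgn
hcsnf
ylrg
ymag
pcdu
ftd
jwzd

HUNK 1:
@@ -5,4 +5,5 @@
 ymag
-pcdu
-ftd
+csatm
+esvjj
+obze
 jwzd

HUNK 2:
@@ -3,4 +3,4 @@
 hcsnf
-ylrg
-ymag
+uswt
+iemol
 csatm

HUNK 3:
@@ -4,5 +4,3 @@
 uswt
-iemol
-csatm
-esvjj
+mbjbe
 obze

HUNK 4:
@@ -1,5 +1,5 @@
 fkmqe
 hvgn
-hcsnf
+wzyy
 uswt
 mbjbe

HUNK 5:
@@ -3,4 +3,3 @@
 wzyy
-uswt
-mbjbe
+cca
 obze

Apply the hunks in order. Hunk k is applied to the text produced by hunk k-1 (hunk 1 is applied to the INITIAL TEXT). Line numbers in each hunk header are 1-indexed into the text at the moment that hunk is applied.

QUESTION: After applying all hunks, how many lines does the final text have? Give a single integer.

Hunk 1: at line 5 remove [pcdu,ftd] add [csatm,esvjj,obze] -> 9 lines: fkmqe hvgn hcsnf ylrg ymag csatm esvjj obze jwzd
Hunk 2: at line 3 remove [ylrg,ymag] add [uswt,iemol] -> 9 lines: fkmqe hvgn hcsnf uswt iemol csatm esvjj obze jwzd
Hunk 3: at line 4 remove [iemol,csatm,esvjj] add [mbjbe] -> 7 lines: fkmqe hvgn hcsnf uswt mbjbe obze jwzd
Hunk 4: at line 1 remove [hcsnf] add [wzyy] -> 7 lines: fkmqe hvgn wzyy uswt mbjbe obze jwzd
Hunk 5: at line 3 remove [uswt,mbjbe] add [cca] -> 6 lines: fkmqe hvgn wzyy cca obze jwzd
Final line count: 6

Answer: 6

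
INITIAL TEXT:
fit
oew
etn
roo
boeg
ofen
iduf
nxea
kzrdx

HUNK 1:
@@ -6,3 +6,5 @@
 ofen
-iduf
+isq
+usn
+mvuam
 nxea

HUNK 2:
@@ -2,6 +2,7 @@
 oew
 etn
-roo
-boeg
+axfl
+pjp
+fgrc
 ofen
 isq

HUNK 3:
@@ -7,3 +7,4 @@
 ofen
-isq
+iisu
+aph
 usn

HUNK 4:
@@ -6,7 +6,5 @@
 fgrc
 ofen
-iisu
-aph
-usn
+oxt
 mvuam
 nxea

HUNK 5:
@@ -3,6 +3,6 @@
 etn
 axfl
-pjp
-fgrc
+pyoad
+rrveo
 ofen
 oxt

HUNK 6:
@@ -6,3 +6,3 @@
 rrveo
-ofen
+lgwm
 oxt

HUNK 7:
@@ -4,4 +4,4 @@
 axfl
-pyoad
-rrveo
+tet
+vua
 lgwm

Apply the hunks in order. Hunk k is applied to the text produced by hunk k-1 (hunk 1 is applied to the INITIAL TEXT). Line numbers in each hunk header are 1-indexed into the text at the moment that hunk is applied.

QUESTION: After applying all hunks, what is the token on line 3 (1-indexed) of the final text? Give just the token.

Answer: etn

Derivation:
Hunk 1: at line 6 remove [iduf] add [isq,usn,mvuam] -> 11 lines: fit oew etn roo boeg ofen isq usn mvuam nxea kzrdx
Hunk 2: at line 2 remove [roo,boeg] add [axfl,pjp,fgrc] -> 12 lines: fit oew etn axfl pjp fgrc ofen isq usn mvuam nxea kzrdx
Hunk 3: at line 7 remove [isq] add [iisu,aph] -> 13 lines: fit oew etn axfl pjp fgrc ofen iisu aph usn mvuam nxea kzrdx
Hunk 4: at line 6 remove [iisu,aph,usn] add [oxt] -> 11 lines: fit oew etn axfl pjp fgrc ofen oxt mvuam nxea kzrdx
Hunk 5: at line 3 remove [pjp,fgrc] add [pyoad,rrveo] -> 11 lines: fit oew etn axfl pyoad rrveo ofen oxt mvuam nxea kzrdx
Hunk 6: at line 6 remove [ofen] add [lgwm] -> 11 lines: fit oew etn axfl pyoad rrveo lgwm oxt mvuam nxea kzrdx
Hunk 7: at line 4 remove [pyoad,rrveo] add [tet,vua] -> 11 lines: fit oew etn axfl tet vua lgwm oxt mvuam nxea kzrdx
Final line 3: etn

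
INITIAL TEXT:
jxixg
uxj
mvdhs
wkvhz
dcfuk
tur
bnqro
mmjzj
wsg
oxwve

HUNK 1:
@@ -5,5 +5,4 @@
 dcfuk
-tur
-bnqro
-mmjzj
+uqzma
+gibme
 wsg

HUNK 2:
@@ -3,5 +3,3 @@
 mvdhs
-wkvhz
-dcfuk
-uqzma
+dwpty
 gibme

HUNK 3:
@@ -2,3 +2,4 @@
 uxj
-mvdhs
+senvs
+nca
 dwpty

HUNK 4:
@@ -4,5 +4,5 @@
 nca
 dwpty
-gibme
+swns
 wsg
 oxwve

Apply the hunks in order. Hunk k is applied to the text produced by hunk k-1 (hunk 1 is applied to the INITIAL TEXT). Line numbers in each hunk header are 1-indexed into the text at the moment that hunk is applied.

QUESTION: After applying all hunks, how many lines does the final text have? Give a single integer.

Hunk 1: at line 5 remove [tur,bnqro,mmjzj] add [uqzma,gibme] -> 9 lines: jxixg uxj mvdhs wkvhz dcfuk uqzma gibme wsg oxwve
Hunk 2: at line 3 remove [wkvhz,dcfuk,uqzma] add [dwpty] -> 7 lines: jxixg uxj mvdhs dwpty gibme wsg oxwve
Hunk 3: at line 2 remove [mvdhs] add [senvs,nca] -> 8 lines: jxixg uxj senvs nca dwpty gibme wsg oxwve
Hunk 4: at line 4 remove [gibme] add [swns] -> 8 lines: jxixg uxj senvs nca dwpty swns wsg oxwve
Final line count: 8

Answer: 8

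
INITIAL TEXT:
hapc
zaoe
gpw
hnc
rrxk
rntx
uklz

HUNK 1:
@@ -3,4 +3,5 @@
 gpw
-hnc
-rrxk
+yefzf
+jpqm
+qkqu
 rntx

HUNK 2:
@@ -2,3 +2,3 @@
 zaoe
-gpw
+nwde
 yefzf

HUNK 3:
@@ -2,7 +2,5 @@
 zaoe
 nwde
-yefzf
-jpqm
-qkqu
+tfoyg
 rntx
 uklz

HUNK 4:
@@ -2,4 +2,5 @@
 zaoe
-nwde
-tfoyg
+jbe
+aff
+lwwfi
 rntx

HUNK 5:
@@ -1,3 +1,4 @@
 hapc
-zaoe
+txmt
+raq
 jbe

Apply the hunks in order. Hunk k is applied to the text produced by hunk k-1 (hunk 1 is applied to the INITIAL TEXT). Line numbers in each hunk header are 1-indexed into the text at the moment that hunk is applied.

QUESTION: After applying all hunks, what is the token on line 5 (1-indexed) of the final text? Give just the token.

Answer: aff

Derivation:
Hunk 1: at line 3 remove [hnc,rrxk] add [yefzf,jpqm,qkqu] -> 8 lines: hapc zaoe gpw yefzf jpqm qkqu rntx uklz
Hunk 2: at line 2 remove [gpw] add [nwde] -> 8 lines: hapc zaoe nwde yefzf jpqm qkqu rntx uklz
Hunk 3: at line 2 remove [yefzf,jpqm,qkqu] add [tfoyg] -> 6 lines: hapc zaoe nwde tfoyg rntx uklz
Hunk 4: at line 2 remove [nwde,tfoyg] add [jbe,aff,lwwfi] -> 7 lines: hapc zaoe jbe aff lwwfi rntx uklz
Hunk 5: at line 1 remove [zaoe] add [txmt,raq] -> 8 lines: hapc txmt raq jbe aff lwwfi rntx uklz
Final line 5: aff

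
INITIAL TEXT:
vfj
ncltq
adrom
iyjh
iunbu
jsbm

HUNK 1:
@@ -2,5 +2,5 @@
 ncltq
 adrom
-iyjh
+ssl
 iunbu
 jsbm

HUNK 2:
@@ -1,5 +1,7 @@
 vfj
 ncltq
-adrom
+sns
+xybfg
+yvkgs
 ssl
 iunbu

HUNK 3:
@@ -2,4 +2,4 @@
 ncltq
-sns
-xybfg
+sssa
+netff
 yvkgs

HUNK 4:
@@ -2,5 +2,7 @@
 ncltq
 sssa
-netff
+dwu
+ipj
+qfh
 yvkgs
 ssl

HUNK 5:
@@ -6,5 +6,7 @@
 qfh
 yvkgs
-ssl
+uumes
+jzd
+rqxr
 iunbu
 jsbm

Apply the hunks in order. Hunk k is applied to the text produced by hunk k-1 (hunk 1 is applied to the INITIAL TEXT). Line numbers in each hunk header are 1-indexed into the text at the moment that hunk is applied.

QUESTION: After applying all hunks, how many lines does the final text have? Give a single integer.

Hunk 1: at line 2 remove [iyjh] add [ssl] -> 6 lines: vfj ncltq adrom ssl iunbu jsbm
Hunk 2: at line 1 remove [adrom] add [sns,xybfg,yvkgs] -> 8 lines: vfj ncltq sns xybfg yvkgs ssl iunbu jsbm
Hunk 3: at line 2 remove [sns,xybfg] add [sssa,netff] -> 8 lines: vfj ncltq sssa netff yvkgs ssl iunbu jsbm
Hunk 4: at line 2 remove [netff] add [dwu,ipj,qfh] -> 10 lines: vfj ncltq sssa dwu ipj qfh yvkgs ssl iunbu jsbm
Hunk 5: at line 6 remove [ssl] add [uumes,jzd,rqxr] -> 12 lines: vfj ncltq sssa dwu ipj qfh yvkgs uumes jzd rqxr iunbu jsbm
Final line count: 12

Answer: 12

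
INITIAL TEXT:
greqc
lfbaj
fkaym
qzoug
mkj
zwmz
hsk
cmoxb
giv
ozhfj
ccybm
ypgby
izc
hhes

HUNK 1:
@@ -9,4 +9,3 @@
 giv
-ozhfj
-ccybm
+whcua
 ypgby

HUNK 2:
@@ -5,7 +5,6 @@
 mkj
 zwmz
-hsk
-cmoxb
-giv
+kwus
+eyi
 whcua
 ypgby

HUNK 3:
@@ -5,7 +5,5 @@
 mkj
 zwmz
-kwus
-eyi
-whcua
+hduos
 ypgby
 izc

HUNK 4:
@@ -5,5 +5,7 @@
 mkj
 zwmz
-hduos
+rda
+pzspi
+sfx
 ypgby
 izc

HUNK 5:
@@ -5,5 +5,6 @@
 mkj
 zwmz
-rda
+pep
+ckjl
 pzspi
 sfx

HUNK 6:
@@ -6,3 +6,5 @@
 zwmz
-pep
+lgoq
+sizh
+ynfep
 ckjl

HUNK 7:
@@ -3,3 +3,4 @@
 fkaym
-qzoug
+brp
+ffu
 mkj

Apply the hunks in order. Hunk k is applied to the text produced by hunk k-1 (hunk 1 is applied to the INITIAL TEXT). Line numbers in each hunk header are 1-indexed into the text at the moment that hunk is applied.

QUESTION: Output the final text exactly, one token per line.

Answer: greqc
lfbaj
fkaym
brp
ffu
mkj
zwmz
lgoq
sizh
ynfep
ckjl
pzspi
sfx
ypgby
izc
hhes

Derivation:
Hunk 1: at line 9 remove [ozhfj,ccybm] add [whcua] -> 13 lines: greqc lfbaj fkaym qzoug mkj zwmz hsk cmoxb giv whcua ypgby izc hhes
Hunk 2: at line 5 remove [hsk,cmoxb,giv] add [kwus,eyi] -> 12 lines: greqc lfbaj fkaym qzoug mkj zwmz kwus eyi whcua ypgby izc hhes
Hunk 3: at line 5 remove [kwus,eyi,whcua] add [hduos] -> 10 lines: greqc lfbaj fkaym qzoug mkj zwmz hduos ypgby izc hhes
Hunk 4: at line 5 remove [hduos] add [rda,pzspi,sfx] -> 12 lines: greqc lfbaj fkaym qzoug mkj zwmz rda pzspi sfx ypgby izc hhes
Hunk 5: at line 5 remove [rda] add [pep,ckjl] -> 13 lines: greqc lfbaj fkaym qzoug mkj zwmz pep ckjl pzspi sfx ypgby izc hhes
Hunk 6: at line 6 remove [pep] add [lgoq,sizh,ynfep] -> 15 lines: greqc lfbaj fkaym qzoug mkj zwmz lgoq sizh ynfep ckjl pzspi sfx ypgby izc hhes
Hunk 7: at line 3 remove [qzoug] add [brp,ffu] -> 16 lines: greqc lfbaj fkaym brp ffu mkj zwmz lgoq sizh ynfep ckjl pzspi sfx ypgby izc hhes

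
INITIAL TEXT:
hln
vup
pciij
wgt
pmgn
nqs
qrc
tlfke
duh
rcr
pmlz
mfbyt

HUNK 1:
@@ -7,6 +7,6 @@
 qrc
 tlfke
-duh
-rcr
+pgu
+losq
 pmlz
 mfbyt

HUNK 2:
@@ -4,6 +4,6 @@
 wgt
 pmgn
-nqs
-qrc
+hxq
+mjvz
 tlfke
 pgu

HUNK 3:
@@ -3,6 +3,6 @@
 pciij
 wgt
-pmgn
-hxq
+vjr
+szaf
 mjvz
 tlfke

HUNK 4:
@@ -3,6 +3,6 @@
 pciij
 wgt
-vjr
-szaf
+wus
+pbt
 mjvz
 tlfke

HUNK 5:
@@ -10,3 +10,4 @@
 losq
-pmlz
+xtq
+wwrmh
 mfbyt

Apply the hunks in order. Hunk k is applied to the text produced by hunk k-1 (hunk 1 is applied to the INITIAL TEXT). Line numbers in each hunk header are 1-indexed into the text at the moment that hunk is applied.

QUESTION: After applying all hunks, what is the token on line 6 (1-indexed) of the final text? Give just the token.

Answer: pbt

Derivation:
Hunk 1: at line 7 remove [duh,rcr] add [pgu,losq] -> 12 lines: hln vup pciij wgt pmgn nqs qrc tlfke pgu losq pmlz mfbyt
Hunk 2: at line 4 remove [nqs,qrc] add [hxq,mjvz] -> 12 lines: hln vup pciij wgt pmgn hxq mjvz tlfke pgu losq pmlz mfbyt
Hunk 3: at line 3 remove [pmgn,hxq] add [vjr,szaf] -> 12 lines: hln vup pciij wgt vjr szaf mjvz tlfke pgu losq pmlz mfbyt
Hunk 4: at line 3 remove [vjr,szaf] add [wus,pbt] -> 12 lines: hln vup pciij wgt wus pbt mjvz tlfke pgu losq pmlz mfbyt
Hunk 5: at line 10 remove [pmlz] add [xtq,wwrmh] -> 13 lines: hln vup pciij wgt wus pbt mjvz tlfke pgu losq xtq wwrmh mfbyt
Final line 6: pbt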